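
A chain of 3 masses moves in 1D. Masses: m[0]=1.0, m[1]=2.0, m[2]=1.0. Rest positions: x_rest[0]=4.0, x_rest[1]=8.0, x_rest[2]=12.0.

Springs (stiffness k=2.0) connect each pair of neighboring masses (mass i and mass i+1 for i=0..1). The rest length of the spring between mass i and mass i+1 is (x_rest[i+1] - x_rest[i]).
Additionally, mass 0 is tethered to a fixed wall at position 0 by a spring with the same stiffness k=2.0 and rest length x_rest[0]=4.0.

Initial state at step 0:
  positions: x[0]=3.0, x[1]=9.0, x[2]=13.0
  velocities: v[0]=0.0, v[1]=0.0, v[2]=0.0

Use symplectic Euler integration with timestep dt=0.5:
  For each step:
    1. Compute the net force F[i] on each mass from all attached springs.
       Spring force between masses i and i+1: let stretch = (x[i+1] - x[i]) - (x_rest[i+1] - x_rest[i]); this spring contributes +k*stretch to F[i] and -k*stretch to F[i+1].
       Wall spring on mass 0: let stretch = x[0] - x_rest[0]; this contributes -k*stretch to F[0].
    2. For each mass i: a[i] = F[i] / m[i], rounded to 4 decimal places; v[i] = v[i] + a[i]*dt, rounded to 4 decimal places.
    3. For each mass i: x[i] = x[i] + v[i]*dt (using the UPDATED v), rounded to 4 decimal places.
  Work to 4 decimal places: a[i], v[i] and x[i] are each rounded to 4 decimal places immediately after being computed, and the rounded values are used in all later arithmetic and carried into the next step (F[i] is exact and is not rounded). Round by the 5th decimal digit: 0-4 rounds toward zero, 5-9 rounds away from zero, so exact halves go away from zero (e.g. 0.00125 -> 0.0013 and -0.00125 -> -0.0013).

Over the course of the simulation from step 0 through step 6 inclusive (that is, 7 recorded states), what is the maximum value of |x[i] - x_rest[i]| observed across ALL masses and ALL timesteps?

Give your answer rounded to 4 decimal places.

Answer: 1.7500

Derivation:
Step 0: x=[3.0000 9.0000 13.0000] v=[0.0000 0.0000 0.0000]
Step 1: x=[4.5000 8.5000 13.0000] v=[3.0000 -1.0000 0.0000]
Step 2: x=[5.7500 8.1250 12.7500] v=[2.5000 -0.7500 -0.5000]
Step 3: x=[5.3125 8.3125 12.1875] v=[-0.8750 0.3750 -1.1250]
Step 4: x=[3.7188 8.7188 11.6875] v=[-3.1875 0.8125 -1.0000]
Step 5: x=[2.7657 8.6172 11.7032] v=[-1.9063 -0.2032 0.0313]
Step 6: x=[3.3555 7.8242 12.1759] v=[1.1795 -1.5860 0.9453]
Max displacement = 1.7500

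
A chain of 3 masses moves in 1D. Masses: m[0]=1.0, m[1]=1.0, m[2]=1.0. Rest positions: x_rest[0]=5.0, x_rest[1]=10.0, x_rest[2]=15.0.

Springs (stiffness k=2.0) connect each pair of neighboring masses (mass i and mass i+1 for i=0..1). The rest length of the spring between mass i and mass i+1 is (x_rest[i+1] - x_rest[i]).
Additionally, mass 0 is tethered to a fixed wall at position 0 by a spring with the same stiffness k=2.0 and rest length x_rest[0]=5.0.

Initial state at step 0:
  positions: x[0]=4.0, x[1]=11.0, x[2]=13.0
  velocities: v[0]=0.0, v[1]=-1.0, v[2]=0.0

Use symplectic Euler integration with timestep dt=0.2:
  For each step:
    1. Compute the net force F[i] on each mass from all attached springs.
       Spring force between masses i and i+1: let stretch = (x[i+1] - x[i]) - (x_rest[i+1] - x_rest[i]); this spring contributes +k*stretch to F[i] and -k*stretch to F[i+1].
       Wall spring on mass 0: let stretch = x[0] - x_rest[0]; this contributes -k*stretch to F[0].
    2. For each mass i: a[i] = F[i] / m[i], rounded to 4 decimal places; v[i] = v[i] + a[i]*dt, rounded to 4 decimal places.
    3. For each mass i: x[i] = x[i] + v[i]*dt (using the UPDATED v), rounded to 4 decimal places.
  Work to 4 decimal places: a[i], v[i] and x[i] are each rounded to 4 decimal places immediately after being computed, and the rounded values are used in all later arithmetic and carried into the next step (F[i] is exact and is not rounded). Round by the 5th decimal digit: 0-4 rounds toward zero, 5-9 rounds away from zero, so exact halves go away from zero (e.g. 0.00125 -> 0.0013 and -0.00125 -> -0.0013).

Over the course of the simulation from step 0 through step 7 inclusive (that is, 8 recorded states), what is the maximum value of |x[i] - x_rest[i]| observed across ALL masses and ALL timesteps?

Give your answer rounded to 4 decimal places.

Step 0: x=[4.0000 11.0000 13.0000] v=[0.0000 -1.0000 0.0000]
Step 1: x=[4.2400 10.4000 13.2400] v=[1.2000 -3.0000 1.2000]
Step 2: x=[4.6336 9.5344 13.6528] v=[1.9680 -4.3280 2.0640]
Step 3: x=[5.0486 8.6062 14.1361] v=[2.0749 -4.6410 2.4166]
Step 4: x=[5.3443 7.8358 14.5770] v=[1.4785 -3.8521 2.2046]
Step 5: x=[5.4118 7.4054 14.8786] v=[0.3374 -2.1522 1.5081]
Step 6: x=[5.2058 7.4133 14.9824] v=[-1.0299 0.0396 0.5188]
Step 7: x=[4.7600 7.8501 14.8806] v=[-2.2292 2.1842 -0.5088]
Max displacement = 2.5946

Answer: 2.5946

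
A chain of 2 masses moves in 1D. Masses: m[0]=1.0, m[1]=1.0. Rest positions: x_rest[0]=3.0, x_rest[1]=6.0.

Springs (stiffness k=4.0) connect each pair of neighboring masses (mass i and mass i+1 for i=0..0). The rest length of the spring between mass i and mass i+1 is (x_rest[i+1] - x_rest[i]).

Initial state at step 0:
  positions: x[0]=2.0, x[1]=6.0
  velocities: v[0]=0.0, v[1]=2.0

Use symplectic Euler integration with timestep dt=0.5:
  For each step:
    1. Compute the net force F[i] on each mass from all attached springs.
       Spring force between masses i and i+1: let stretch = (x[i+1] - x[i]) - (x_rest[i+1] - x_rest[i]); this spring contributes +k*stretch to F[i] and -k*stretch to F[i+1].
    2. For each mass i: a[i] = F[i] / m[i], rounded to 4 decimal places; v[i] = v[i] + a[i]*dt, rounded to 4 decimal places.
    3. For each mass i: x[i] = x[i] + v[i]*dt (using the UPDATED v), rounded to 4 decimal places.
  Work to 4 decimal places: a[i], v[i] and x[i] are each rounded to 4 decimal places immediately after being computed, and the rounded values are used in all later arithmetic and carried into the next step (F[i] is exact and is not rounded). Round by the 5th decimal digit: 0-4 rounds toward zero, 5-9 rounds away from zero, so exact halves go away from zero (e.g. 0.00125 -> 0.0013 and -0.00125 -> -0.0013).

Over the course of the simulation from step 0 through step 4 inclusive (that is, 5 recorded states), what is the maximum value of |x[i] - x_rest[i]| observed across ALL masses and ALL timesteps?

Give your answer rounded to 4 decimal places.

Step 0: x=[2.0000 6.0000] v=[0.0000 2.0000]
Step 1: x=[3.0000 6.0000] v=[2.0000 0.0000]
Step 2: x=[4.0000 6.0000] v=[2.0000 0.0000]
Step 3: x=[4.0000 7.0000] v=[0.0000 2.0000]
Step 4: x=[4.0000 8.0000] v=[0.0000 2.0000]
Max displacement = 2.0000

Answer: 2.0000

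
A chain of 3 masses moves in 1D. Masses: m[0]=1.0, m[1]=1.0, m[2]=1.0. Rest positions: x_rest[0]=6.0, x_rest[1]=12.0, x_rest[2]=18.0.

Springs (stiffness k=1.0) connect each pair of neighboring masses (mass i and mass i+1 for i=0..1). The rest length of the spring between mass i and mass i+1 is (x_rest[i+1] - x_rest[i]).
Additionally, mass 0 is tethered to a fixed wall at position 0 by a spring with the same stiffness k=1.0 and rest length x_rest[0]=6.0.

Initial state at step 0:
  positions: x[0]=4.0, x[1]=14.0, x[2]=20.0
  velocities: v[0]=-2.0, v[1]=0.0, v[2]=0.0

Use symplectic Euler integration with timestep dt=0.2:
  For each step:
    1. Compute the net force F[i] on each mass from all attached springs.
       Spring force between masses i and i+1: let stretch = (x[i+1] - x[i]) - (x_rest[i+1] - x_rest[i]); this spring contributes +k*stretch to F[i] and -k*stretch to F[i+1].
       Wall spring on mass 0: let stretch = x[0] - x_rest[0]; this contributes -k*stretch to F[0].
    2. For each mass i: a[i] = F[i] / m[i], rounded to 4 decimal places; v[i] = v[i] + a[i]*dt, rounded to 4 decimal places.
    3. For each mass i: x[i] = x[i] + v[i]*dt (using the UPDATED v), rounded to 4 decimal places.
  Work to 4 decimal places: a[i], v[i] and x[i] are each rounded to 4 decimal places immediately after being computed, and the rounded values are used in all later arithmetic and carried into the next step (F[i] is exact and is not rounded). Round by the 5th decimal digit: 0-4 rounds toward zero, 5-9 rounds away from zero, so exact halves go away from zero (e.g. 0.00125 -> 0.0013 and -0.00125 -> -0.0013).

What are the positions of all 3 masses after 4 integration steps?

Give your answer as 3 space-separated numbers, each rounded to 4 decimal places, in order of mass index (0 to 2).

Answer: 4.7374 12.5699 19.9082

Derivation:
Step 0: x=[4.0000 14.0000 20.0000] v=[-2.0000 0.0000 0.0000]
Step 1: x=[3.8400 13.8400 20.0000] v=[-0.8000 -0.8000 0.0000]
Step 2: x=[3.9264 13.5264 19.9936] v=[0.4320 -1.5680 -0.0320]
Step 3: x=[4.2397 13.0875 19.9685] v=[1.5667 -2.1946 -0.1254]
Step 4: x=[4.7374 12.5699 19.9082] v=[2.4883 -2.5880 -0.3016]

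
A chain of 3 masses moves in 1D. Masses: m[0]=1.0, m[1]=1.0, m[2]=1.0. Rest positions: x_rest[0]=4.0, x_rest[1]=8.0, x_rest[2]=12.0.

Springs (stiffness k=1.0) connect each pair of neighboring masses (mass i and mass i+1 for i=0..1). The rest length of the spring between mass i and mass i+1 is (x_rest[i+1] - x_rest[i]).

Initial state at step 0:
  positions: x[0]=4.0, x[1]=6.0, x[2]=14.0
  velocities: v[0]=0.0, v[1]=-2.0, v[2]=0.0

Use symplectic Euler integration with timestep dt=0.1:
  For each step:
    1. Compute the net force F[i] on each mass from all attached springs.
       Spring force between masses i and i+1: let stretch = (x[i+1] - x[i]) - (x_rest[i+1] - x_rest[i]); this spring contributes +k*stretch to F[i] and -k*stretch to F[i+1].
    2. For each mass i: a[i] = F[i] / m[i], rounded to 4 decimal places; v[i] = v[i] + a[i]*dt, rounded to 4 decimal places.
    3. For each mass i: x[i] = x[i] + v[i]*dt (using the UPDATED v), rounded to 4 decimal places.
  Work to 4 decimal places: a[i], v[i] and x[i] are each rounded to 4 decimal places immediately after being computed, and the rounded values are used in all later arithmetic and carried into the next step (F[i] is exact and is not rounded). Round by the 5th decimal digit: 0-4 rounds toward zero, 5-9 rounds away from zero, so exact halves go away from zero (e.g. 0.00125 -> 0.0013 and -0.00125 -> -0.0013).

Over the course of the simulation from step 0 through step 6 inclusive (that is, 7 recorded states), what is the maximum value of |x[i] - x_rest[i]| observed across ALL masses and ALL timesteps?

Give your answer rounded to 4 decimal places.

Step 0: x=[4.0000 6.0000 14.0000] v=[0.0000 -2.0000 0.0000]
Step 1: x=[3.9800 5.8600 13.9600] v=[-0.2000 -1.4000 -0.4000]
Step 2: x=[3.9388 5.7822 13.8790] v=[-0.4120 -0.7780 -0.8100]
Step 3: x=[3.8760 5.7669 13.7570] v=[-0.6277 -0.1527 -1.2197]
Step 4: x=[3.7921 5.8126 13.5951] v=[-0.8386 0.4572 -1.6187]
Step 5: x=[3.6884 5.9159 13.3954] v=[-1.0366 1.0334 -1.9970]
Step 6: x=[3.5670 6.0718 13.1609] v=[-1.2139 1.5586 -2.3450]
Max displacement = 2.2331

Answer: 2.2331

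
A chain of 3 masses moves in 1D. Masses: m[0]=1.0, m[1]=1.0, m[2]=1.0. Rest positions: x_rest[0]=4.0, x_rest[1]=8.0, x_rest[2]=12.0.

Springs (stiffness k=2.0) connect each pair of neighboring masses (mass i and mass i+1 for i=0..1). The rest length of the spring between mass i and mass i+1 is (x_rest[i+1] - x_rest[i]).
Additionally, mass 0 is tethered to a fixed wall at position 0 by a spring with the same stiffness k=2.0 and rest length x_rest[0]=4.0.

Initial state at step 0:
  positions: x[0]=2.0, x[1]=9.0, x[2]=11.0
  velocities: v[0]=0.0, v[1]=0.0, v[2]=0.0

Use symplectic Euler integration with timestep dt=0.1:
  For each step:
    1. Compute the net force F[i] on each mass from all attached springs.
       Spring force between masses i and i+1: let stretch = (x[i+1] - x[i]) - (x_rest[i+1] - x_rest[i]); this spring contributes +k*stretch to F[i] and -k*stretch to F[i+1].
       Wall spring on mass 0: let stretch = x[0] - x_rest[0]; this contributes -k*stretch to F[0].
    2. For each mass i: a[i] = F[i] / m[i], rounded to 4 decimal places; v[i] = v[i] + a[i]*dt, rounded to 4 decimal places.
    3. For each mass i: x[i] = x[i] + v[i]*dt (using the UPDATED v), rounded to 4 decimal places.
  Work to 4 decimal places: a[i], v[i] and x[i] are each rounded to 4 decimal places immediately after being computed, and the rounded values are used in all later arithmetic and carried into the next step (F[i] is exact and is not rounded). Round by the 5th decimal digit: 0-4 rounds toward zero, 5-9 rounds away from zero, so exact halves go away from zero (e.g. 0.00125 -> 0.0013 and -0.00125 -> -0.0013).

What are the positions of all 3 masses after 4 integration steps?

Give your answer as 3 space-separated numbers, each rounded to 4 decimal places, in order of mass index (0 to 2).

Step 0: x=[2.0000 9.0000 11.0000] v=[0.0000 0.0000 0.0000]
Step 1: x=[2.1000 8.9000 11.0400] v=[1.0000 -1.0000 0.4000]
Step 2: x=[2.2940 8.7068 11.1172] v=[1.9400 -1.9320 0.7720]
Step 3: x=[2.5704 8.4336 11.2262] v=[2.7638 -2.7325 1.0899]
Step 4: x=[2.9126 8.0989 11.3593] v=[3.4224 -3.3466 1.3314]

Answer: 2.9126 8.0989 11.3593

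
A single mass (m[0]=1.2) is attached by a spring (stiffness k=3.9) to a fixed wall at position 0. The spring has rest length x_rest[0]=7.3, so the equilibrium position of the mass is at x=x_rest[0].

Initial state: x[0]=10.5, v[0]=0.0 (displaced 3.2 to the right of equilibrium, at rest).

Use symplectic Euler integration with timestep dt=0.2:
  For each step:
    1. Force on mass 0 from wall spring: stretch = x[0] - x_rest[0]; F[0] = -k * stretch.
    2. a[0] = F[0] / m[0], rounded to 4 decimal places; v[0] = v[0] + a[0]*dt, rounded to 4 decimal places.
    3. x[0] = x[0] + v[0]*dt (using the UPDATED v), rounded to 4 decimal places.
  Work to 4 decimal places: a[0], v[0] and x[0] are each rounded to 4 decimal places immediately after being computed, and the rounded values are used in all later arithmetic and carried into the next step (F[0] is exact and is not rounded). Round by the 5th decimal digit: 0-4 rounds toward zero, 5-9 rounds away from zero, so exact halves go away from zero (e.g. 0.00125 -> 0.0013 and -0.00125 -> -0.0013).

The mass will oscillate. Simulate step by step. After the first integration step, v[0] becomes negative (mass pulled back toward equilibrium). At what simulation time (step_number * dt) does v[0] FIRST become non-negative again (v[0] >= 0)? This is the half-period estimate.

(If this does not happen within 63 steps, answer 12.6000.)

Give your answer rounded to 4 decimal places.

Step 0: x=[10.5000] v=[0.0000]
Step 1: x=[10.0840] v=[-2.0800]
Step 2: x=[9.3061] v=[-3.8896]
Step 3: x=[8.2674] v=[-5.1936]
Step 4: x=[7.1029] v=[-5.8224]
Step 5: x=[5.9640] v=[-5.6943]
Step 6: x=[4.9988] v=[-4.8259]
Step 7: x=[4.3328] v=[-3.3301]
Step 8: x=[4.0525] v=[-1.4014]
Step 9: x=[4.1944] v=[0.7095]
First v>=0 after going negative at step 9, time=1.8000

Answer: 1.8000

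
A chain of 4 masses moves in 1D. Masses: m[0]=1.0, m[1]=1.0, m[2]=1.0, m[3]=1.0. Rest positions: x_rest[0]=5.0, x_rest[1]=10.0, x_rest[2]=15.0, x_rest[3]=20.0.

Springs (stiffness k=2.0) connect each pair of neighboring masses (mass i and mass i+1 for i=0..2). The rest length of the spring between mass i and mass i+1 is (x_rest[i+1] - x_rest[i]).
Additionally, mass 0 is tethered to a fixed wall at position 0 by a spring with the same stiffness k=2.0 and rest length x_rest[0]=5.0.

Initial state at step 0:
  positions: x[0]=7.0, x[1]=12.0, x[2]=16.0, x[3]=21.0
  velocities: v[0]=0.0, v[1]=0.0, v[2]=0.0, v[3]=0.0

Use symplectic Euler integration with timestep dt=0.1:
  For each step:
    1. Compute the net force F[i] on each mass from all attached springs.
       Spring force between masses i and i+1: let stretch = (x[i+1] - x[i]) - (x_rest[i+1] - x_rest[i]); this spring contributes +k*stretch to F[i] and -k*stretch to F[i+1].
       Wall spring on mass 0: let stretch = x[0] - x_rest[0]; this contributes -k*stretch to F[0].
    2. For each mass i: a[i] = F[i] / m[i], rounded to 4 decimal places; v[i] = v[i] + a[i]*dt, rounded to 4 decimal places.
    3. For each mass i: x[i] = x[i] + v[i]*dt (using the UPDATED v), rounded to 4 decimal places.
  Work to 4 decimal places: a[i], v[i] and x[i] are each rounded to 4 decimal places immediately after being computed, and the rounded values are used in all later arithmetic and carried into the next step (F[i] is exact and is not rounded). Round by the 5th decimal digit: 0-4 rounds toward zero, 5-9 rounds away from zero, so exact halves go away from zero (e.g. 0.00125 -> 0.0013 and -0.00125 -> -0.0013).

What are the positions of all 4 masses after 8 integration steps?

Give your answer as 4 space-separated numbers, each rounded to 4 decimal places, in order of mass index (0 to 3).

Step 0: x=[7.0000 12.0000 16.0000 21.0000] v=[0.0000 0.0000 0.0000 0.0000]
Step 1: x=[6.9600 11.9800 16.0200 21.0000] v=[-0.4000 -0.2000 0.2000 0.0000]
Step 2: x=[6.8812 11.9404 16.0588 21.0004] v=[-0.7880 -0.3960 0.3880 0.0040]
Step 3: x=[6.7660 11.8820 16.1141 21.0020] v=[-1.1524 -0.5842 0.5526 0.0157]
Step 4: x=[6.6178 11.8059 16.1825 21.0058] v=[-1.4824 -0.7610 0.6838 0.0381]
Step 5: x=[6.4410 11.7136 16.2598 21.0131] v=[-1.7683 -0.9233 0.7731 0.0734]
Step 6: x=[6.2408 11.6067 16.3413 21.0254] v=[-2.0020 -1.0686 0.8145 0.1227]
Step 7: x=[6.0231 11.4872 16.4217 21.0440] v=[-2.1770 -1.1949 0.8044 0.1859]
Step 8: x=[5.7942 11.3571 16.4959 21.0701] v=[-2.2888 -1.3008 0.7420 0.2614]

Answer: 5.7942 11.3571 16.4959 21.0701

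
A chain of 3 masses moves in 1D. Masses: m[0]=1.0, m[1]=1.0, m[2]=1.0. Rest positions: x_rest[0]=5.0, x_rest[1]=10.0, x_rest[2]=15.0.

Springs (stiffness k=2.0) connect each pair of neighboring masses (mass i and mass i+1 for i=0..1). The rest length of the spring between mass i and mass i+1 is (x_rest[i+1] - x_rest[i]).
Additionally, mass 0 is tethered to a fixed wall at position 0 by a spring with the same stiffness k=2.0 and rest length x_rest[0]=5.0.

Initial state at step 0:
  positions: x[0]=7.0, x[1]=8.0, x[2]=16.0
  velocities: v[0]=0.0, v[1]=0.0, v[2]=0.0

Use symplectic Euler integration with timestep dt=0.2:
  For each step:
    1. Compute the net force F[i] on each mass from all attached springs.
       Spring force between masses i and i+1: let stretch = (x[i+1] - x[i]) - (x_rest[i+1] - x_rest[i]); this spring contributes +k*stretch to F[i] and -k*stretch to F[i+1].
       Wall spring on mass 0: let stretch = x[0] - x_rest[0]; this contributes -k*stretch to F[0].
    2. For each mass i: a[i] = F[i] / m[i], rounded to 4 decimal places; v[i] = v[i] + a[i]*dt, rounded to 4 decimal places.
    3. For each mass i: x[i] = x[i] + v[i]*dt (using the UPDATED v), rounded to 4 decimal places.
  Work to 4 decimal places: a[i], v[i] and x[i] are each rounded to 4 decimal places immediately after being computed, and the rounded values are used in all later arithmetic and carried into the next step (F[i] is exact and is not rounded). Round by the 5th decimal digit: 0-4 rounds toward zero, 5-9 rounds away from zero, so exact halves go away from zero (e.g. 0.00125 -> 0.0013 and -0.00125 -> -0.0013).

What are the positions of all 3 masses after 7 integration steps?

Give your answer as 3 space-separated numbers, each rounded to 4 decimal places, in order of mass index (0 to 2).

Step 0: x=[7.0000 8.0000 16.0000] v=[0.0000 0.0000 0.0000]
Step 1: x=[6.5200 8.5600 15.7600] v=[-2.4000 2.8000 -1.2000]
Step 2: x=[5.6816 9.5328 15.3440] v=[-4.1920 4.8640 -2.0800]
Step 3: x=[4.6968 10.6624 14.8631] v=[-4.9242 5.6480 -2.4045]
Step 4: x=[3.8135 11.6508 14.4461] v=[-4.4167 4.9420 -2.0848]
Step 5: x=[3.2521 12.2358 14.2055] v=[-2.8072 2.9252 -1.2029]
Step 6: x=[3.1492 12.2597 14.2073] v=[-0.5146 0.1196 0.0092]
Step 7: x=[3.5232 11.7106 14.4533] v=[1.8699 -2.7456 1.2302]

Answer: 3.5232 11.7106 14.4533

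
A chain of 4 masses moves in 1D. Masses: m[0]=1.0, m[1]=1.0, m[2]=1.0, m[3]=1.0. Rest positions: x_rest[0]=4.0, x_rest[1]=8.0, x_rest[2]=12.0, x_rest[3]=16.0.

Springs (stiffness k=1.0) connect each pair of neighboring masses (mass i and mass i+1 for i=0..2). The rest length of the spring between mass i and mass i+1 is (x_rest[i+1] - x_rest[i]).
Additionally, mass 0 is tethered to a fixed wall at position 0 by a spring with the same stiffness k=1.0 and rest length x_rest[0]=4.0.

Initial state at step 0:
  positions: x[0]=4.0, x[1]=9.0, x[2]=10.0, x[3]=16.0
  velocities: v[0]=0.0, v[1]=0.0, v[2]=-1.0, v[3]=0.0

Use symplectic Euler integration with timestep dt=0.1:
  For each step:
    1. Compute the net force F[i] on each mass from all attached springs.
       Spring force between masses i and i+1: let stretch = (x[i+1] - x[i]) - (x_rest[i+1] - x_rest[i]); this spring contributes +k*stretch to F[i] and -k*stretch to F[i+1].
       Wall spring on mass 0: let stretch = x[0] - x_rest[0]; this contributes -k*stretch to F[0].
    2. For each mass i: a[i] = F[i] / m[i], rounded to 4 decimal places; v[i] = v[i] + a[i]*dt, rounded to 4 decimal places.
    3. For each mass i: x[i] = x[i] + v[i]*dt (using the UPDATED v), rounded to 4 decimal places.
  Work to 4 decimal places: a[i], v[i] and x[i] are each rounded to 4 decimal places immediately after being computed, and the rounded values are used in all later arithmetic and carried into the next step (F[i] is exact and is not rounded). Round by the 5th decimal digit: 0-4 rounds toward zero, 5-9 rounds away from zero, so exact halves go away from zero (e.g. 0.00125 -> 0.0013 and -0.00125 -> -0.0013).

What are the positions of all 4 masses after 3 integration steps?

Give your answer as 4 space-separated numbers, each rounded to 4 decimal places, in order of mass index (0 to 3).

Step 0: x=[4.0000 9.0000 10.0000 16.0000] v=[0.0000 0.0000 -1.0000 0.0000]
Step 1: x=[4.0100 8.9600 9.9500 15.9800] v=[0.1000 -0.4000 -0.5000 -0.2000]
Step 2: x=[4.0294 8.8804 9.9504 15.9397] v=[0.1940 -0.7960 0.0040 -0.4030]
Step 3: x=[4.0570 8.7630 10.0000 15.8795] v=[0.2762 -1.1741 0.4959 -0.6019]

Answer: 4.0570 8.7630 10.0000 15.8795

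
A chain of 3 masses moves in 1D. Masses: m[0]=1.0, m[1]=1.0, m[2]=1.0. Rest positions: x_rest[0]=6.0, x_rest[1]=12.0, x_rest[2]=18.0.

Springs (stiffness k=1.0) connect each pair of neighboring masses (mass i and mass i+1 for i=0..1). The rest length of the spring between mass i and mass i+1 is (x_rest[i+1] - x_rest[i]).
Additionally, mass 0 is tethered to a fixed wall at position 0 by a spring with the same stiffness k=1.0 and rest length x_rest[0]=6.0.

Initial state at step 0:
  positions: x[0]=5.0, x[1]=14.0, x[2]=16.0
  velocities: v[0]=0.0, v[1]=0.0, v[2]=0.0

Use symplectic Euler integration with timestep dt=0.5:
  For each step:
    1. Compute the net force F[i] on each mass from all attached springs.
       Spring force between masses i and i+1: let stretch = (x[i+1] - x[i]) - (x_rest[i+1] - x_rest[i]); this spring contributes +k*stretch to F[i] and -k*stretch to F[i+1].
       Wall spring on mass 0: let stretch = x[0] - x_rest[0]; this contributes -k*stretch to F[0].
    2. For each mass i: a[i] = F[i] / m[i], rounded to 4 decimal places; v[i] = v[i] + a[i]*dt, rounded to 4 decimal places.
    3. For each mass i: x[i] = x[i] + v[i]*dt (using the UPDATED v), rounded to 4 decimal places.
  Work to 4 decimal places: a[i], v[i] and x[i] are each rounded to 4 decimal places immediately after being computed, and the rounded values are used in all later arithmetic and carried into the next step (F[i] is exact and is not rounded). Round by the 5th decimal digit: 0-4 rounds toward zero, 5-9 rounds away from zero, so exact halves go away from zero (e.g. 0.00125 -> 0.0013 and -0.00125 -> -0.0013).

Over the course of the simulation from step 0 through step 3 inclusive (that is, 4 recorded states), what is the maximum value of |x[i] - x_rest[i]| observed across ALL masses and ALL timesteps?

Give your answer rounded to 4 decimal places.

Answer: 2.7187

Derivation:
Step 0: x=[5.0000 14.0000 16.0000] v=[0.0000 0.0000 0.0000]
Step 1: x=[6.0000 12.2500 17.0000] v=[2.0000 -3.5000 2.0000]
Step 2: x=[7.0625 10.1250 18.3125] v=[2.1250 -4.2500 2.6250]
Step 3: x=[7.1250 9.2813 19.0782] v=[0.1250 -1.6875 1.5313]
Max displacement = 2.7187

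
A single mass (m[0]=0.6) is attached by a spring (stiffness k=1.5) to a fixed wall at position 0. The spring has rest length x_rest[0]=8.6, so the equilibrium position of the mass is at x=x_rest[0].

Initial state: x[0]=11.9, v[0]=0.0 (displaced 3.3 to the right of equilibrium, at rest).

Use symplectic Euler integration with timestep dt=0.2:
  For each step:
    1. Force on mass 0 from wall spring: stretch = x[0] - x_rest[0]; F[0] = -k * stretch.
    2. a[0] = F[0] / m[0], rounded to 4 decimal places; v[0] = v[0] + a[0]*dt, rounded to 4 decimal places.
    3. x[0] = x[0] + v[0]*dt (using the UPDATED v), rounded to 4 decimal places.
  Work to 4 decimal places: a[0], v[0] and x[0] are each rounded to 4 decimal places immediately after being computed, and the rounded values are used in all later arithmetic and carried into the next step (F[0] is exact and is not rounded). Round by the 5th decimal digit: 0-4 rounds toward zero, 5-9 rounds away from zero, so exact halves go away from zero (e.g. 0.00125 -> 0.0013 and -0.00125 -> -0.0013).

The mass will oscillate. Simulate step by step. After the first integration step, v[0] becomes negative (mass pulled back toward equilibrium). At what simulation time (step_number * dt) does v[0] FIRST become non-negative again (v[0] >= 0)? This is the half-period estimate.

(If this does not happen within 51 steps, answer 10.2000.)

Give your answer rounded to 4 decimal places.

Answer: 2.0000

Derivation:
Step 0: x=[11.9000] v=[0.0000]
Step 1: x=[11.5700] v=[-1.6500]
Step 2: x=[10.9430] v=[-3.1350]
Step 3: x=[10.0817] v=[-4.3065]
Step 4: x=[9.0722] v=[-5.0474]
Step 5: x=[8.0155] v=[-5.2835]
Step 6: x=[7.0173] v=[-4.9912]
Step 7: x=[6.1773] v=[-4.1998]
Step 8: x=[5.5796] v=[-2.9884]
Step 9: x=[5.2840] v=[-1.4782]
Step 10: x=[5.3200] v=[0.1798]
First v>=0 after going negative at step 10, time=2.0000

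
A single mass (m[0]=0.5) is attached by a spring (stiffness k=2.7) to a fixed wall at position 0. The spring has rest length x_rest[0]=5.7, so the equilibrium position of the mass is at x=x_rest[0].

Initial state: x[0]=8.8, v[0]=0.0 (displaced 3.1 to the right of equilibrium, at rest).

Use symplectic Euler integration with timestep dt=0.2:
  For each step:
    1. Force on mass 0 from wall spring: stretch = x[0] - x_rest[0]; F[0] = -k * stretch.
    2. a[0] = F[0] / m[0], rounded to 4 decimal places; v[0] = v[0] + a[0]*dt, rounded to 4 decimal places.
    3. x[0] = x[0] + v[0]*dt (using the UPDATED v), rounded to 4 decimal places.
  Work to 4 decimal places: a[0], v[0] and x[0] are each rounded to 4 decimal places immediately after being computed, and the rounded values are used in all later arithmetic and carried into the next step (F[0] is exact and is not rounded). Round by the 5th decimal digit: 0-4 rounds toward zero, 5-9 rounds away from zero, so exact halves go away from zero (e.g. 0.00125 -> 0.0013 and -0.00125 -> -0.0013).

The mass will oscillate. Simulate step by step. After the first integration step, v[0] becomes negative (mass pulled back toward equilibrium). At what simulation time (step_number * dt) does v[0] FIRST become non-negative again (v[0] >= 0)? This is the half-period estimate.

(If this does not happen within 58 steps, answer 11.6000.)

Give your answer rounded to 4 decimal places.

Answer: 1.4000

Derivation:
Step 0: x=[8.8000] v=[0.0000]
Step 1: x=[8.1304] v=[-3.3480]
Step 2: x=[6.9358] v=[-5.9728]
Step 3: x=[5.4743] v=[-7.3075]
Step 4: x=[4.0616] v=[-7.0637]
Step 5: x=[3.0028] v=[-5.2942]
Step 6: x=[2.5266] v=[-2.3812]
Step 7: x=[2.7358] v=[1.0461]
First v>=0 after going negative at step 7, time=1.4000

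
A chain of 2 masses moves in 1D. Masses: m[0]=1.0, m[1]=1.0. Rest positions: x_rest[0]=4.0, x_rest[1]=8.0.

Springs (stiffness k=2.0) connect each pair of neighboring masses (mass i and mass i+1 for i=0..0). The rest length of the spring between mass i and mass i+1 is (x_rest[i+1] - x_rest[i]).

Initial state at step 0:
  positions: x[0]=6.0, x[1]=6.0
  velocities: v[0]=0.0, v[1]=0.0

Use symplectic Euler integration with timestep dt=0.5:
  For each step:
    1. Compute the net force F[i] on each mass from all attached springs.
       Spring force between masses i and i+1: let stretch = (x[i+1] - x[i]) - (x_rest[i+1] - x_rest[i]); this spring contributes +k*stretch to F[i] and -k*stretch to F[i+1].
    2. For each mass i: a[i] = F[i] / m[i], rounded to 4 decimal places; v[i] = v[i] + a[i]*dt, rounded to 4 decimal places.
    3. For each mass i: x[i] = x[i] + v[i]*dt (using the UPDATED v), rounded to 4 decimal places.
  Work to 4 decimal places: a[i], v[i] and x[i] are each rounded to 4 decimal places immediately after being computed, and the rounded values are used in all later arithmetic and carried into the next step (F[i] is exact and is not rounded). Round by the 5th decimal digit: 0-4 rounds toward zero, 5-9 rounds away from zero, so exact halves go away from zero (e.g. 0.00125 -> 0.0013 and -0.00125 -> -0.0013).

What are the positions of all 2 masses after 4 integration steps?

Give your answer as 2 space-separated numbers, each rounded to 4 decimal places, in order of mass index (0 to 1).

Answer: 4.0000 8.0000

Derivation:
Step 0: x=[6.0000 6.0000] v=[0.0000 0.0000]
Step 1: x=[4.0000 8.0000] v=[-4.0000 4.0000]
Step 2: x=[2.0000 10.0000] v=[-4.0000 4.0000]
Step 3: x=[2.0000 10.0000] v=[0.0000 0.0000]
Step 4: x=[4.0000 8.0000] v=[4.0000 -4.0000]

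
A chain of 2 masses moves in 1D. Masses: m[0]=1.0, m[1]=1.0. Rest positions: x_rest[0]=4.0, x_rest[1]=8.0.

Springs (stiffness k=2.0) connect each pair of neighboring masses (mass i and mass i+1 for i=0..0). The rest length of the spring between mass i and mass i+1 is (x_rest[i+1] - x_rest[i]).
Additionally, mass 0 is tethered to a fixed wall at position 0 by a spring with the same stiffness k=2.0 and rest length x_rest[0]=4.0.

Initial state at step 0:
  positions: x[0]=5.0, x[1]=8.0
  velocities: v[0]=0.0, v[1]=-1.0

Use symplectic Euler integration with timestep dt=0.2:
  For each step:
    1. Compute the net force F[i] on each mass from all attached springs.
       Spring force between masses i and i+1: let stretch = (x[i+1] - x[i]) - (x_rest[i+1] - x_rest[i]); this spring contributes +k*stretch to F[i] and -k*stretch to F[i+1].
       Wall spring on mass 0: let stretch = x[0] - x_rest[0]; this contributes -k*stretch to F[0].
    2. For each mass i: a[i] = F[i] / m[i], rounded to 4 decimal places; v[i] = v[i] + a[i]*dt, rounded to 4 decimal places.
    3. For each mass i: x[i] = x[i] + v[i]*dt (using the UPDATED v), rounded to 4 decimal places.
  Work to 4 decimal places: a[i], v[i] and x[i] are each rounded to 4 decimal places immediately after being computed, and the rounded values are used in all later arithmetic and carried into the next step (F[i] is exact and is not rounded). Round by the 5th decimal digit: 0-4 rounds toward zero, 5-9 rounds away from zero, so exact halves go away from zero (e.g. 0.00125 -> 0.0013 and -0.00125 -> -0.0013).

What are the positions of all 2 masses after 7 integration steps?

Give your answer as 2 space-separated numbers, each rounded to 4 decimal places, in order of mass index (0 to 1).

Step 0: x=[5.0000 8.0000] v=[0.0000 -1.0000]
Step 1: x=[4.8400 7.8800] v=[-0.8000 -0.6000]
Step 2: x=[4.5360 7.8368] v=[-1.5200 -0.2160]
Step 3: x=[4.1332 7.8495] v=[-2.0141 0.0637]
Step 4: x=[3.6970 7.8849] v=[-2.1809 0.1772]
Step 5: x=[3.3001 7.9053] v=[-1.9845 0.1020]
Step 6: x=[3.0076 7.8773] v=[-1.4625 -0.1401]
Step 7: x=[2.8641 7.7797] v=[-0.7177 -0.4880]

Answer: 2.8641 7.7797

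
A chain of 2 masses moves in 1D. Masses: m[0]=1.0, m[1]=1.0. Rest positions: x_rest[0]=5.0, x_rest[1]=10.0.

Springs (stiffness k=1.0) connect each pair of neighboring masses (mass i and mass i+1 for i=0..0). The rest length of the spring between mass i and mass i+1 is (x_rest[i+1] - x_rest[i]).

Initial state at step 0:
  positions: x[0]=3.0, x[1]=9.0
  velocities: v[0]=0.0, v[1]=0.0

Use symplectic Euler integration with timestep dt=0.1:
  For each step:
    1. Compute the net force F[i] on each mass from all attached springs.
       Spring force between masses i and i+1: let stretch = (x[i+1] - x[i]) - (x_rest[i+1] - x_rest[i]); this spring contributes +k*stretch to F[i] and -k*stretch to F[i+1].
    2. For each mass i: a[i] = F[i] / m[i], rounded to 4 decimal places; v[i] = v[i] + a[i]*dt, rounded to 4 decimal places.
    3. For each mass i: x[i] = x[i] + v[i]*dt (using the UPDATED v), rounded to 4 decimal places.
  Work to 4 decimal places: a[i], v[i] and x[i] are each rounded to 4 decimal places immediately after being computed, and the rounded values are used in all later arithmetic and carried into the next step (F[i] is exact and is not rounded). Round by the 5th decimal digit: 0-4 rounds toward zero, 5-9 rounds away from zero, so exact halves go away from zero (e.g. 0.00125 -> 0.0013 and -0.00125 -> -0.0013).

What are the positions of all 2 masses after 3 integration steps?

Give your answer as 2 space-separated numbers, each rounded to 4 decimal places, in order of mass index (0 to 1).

Answer: 3.0590 8.9410

Derivation:
Step 0: x=[3.0000 9.0000] v=[0.0000 0.0000]
Step 1: x=[3.0100 8.9900] v=[0.1000 -0.1000]
Step 2: x=[3.0298 8.9702] v=[0.1980 -0.1980]
Step 3: x=[3.0590 8.9410] v=[0.2920 -0.2920]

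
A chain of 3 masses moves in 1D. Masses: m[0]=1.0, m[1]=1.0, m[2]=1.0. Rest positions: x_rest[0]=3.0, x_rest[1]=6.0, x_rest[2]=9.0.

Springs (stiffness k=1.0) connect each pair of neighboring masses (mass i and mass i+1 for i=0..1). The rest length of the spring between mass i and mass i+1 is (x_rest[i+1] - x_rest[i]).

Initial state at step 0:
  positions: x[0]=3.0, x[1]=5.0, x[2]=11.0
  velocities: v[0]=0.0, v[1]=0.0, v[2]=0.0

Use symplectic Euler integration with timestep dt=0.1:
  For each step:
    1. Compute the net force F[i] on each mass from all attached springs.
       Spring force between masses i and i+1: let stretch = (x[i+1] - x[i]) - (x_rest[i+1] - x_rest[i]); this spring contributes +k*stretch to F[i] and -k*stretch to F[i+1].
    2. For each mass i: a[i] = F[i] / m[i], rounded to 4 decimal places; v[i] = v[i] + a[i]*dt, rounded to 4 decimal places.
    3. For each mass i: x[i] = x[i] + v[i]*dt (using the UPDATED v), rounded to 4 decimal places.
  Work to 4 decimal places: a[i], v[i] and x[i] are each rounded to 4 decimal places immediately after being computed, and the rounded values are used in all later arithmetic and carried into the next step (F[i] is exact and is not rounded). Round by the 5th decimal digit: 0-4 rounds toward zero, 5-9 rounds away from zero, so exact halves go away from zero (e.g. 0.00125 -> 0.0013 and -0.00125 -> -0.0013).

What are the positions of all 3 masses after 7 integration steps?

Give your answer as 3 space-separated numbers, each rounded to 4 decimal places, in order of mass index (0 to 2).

Answer: 2.7795 5.9762 10.2444

Derivation:
Step 0: x=[3.0000 5.0000 11.0000] v=[0.0000 0.0000 0.0000]
Step 1: x=[2.9900 5.0400 10.9700] v=[-0.1000 0.4000 -0.3000]
Step 2: x=[2.9705 5.1188 10.9107] v=[-0.1950 0.7880 -0.5930]
Step 3: x=[2.9425 5.2340 10.8235] v=[-0.2802 1.1524 -0.8722]
Step 4: x=[2.9074 5.3822 10.7104] v=[-0.3511 1.4822 -1.1312]
Step 5: x=[2.8670 5.5590 10.5740] v=[-0.4036 1.7675 -1.3640]
Step 6: x=[2.8236 5.7590 10.4175] v=[-0.4344 1.9998 -1.5655]
Step 7: x=[2.7795 5.9762 10.2444] v=[-0.4409 2.1721 -1.7314]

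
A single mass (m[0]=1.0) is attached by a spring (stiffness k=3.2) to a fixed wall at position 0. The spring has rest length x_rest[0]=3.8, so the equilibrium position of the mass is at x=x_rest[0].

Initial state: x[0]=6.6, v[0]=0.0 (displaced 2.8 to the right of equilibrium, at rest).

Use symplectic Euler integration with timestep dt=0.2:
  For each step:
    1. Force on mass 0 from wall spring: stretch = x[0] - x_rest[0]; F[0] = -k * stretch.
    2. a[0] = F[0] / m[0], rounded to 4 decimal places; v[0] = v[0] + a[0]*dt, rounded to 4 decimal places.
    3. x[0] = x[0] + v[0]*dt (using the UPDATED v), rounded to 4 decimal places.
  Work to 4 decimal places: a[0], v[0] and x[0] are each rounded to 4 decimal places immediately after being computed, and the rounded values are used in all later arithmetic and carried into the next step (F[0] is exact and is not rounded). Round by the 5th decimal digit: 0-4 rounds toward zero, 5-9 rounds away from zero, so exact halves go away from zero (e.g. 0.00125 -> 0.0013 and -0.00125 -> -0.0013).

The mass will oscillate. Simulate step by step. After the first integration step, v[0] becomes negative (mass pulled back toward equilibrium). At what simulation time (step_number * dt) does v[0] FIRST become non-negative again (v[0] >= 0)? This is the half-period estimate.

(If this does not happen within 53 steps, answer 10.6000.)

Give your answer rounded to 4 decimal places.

Answer: 1.8000

Derivation:
Step 0: x=[6.6000] v=[0.0000]
Step 1: x=[6.2416] v=[-1.7920]
Step 2: x=[5.5707] v=[-3.3546]
Step 3: x=[4.6731] v=[-4.4878]
Step 4: x=[3.6638] v=[-5.0466]
Step 5: x=[2.6719] v=[-4.9594]
Step 6: x=[1.8244] v=[-4.2374]
Step 7: x=[1.2298] v=[-2.9730]
Step 8: x=[0.9642] v=[-1.3281]
Step 9: x=[1.0616] v=[0.4868]
First v>=0 after going negative at step 9, time=1.8000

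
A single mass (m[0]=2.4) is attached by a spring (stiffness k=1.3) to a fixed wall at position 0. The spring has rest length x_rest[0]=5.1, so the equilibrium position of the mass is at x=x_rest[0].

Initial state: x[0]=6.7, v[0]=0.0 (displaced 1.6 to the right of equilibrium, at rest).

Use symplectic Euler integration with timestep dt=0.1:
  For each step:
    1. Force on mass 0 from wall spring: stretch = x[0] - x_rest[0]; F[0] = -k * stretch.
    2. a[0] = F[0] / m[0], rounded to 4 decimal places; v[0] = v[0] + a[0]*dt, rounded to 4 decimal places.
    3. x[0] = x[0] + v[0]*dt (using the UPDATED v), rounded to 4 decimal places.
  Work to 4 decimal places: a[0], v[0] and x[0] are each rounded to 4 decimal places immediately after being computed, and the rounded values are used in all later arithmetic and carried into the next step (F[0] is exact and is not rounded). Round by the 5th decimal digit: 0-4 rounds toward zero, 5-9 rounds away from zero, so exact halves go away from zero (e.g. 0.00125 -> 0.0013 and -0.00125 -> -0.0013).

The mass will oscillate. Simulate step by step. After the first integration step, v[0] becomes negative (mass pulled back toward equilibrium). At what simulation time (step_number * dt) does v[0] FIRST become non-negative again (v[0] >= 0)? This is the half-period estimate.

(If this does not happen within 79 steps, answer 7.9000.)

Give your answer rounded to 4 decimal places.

Step 0: x=[6.7000] v=[0.0000]
Step 1: x=[6.6913] v=[-0.0867]
Step 2: x=[6.6740] v=[-0.1729]
Step 3: x=[6.6482] v=[-0.2582]
Step 4: x=[6.6140] v=[-0.3421]
Step 5: x=[6.5716] v=[-0.4241]
Step 6: x=[6.5212] v=[-0.5038]
Step 7: x=[6.4631] v=[-0.5808]
Step 8: x=[6.3976] v=[-0.6546]
Step 9: x=[6.3251] v=[-0.7249]
Step 10: x=[6.2460] v=[-0.7913]
Step 11: x=[6.1607] v=[-0.8534]
Step 12: x=[6.0696] v=[-0.9109]
Step 13: x=[5.9733] v=[-0.9634]
Step 14: x=[5.8722] v=[-1.0107]
Step 15: x=[5.7670] v=[-1.0525]
Step 16: x=[5.6581] v=[-1.0886]
Step 17: x=[5.5462] v=[-1.1188]
Step 18: x=[5.4319] v=[-1.1430]
Step 19: x=[5.3158] v=[-1.1610]
Step 20: x=[5.1985] v=[-1.1727]
Step 21: x=[5.0807] v=[-1.1780]
Step 22: x=[4.9630] v=[-1.1770]
Step 23: x=[4.8460] v=[-1.1696]
Step 24: x=[4.7304] v=[-1.1558]
Step 25: x=[4.6168] v=[-1.1358]
Step 26: x=[4.5058] v=[-1.1096]
Step 27: x=[4.3981] v=[-1.0774]
Step 28: x=[4.2942] v=[-1.0394]
Step 29: x=[4.1946] v=[-0.9958]
Step 30: x=[4.0999] v=[-0.9468]
Step 31: x=[4.0106] v=[-0.8926]
Step 32: x=[3.9272] v=[-0.8336]
Step 33: x=[3.8502] v=[-0.7701]
Step 34: x=[3.7800] v=[-0.7024]
Step 35: x=[3.7169] v=[-0.6309]
Step 36: x=[3.6613] v=[-0.5560]
Step 37: x=[3.6135] v=[-0.4781]
Step 38: x=[3.5737] v=[-0.3976]
Step 39: x=[3.5422] v=[-0.3149]
Step 40: x=[3.5192] v=[-0.2305]
Step 41: x=[3.5047] v=[-0.1449]
Step 42: x=[3.4989] v=[-0.0585]
Step 43: x=[3.5017] v=[0.0282]
First v>=0 after going negative at step 43, time=4.3000

Answer: 4.3000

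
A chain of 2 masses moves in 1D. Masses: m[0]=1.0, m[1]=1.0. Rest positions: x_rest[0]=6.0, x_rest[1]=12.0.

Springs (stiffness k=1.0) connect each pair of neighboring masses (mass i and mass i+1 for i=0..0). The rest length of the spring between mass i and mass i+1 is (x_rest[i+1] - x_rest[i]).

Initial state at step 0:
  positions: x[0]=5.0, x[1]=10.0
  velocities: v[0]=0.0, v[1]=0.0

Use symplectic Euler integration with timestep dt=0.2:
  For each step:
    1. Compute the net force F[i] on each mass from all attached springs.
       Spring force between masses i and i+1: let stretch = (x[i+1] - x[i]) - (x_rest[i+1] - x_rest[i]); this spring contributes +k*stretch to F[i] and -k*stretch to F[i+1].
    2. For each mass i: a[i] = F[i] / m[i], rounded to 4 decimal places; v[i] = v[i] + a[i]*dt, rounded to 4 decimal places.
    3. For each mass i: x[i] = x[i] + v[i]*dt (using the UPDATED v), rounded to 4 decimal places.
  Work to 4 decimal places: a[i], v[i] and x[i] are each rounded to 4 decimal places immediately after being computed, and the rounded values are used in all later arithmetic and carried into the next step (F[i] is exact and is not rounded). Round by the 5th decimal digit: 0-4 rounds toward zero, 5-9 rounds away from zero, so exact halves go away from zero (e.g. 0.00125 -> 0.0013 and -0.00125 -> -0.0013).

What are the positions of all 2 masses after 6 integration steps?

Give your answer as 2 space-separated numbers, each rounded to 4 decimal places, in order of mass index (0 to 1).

Step 0: x=[5.0000 10.0000] v=[0.0000 0.0000]
Step 1: x=[4.9600 10.0400] v=[-0.2000 0.2000]
Step 2: x=[4.8832 10.1168] v=[-0.3840 0.3840]
Step 3: x=[4.7757 10.2243] v=[-0.5373 0.5373]
Step 4: x=[4.6462 10.3538] v=[-0.6476 0.6476]
Step 5: x=[4.5050 10.4950] v=[-0.7061 0.7061]
Step 6: x=[4.3634 10.6366] v=[-0.7081 0.7081]

Answer: 4.3634 10.6366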